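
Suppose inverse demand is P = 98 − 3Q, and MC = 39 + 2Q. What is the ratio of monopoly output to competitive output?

Monopoly sets MR = MC: 98 − 6Q = 39 + 2Q ⇒ Q = 7.375, P = 98 − 3·7.375 = 75.875.
Competitive equilibrium sets price equal to marginal cost: 98 − 3Q = 39 + 2Q, so Q = 11.8 and P = 62.6.
Ratio Q_m/Q_c = 7.375/11.8 = 0.625.

Q_m/Q_c = 0.625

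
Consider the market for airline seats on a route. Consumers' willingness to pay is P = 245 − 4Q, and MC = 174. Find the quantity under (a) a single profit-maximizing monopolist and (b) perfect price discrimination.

Monopoly: Q = 8.875; Perfect PD: Q = 17.75

Monopoly sets MR = MC: 245 − 8Q = 174 ⇒ Q = 8.875, P = 245 − 4·8.875 = 209.5.
With perfect price discrimination, output is the efficient level Q = 17.75 (where demand meets MC), but every buyer pays their willingness to pay: CS = 0 and PS = total surplus.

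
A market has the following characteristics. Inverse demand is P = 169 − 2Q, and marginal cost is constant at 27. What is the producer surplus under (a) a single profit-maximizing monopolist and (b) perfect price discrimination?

Monopoly: PS = 2520.5; Perfect PD: PS = 5041

The monopolist equates marginal revenue to marginal cost: 169 − 4Q = 27, so Q = 35.5. From demand, P = 98.
PS = (98 − 27)·35.5 = 2520.5.
A perfectly discriminating monopolist sells every unit with P(Q) ≥ MC(Q), so output equals the competitive quantity Q = 71. Each buyer pays their reservation price, so CS = 0 and the firm captures all surplus.
PS = ½·(169 − 27)·71 = 5041.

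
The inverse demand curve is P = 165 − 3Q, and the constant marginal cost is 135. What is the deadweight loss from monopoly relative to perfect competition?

Perfect competition: P = MC = 135, so 165 − 3Q = 135 and Q = 10.
Monopoly sets MR = MC: 165 − 6Q = 135 ⇒ Q = 5, P = 165 − 3·5 = 150.
DWL is the triangle between Q = 5 and Q = 10: ½·(10 − 5)·(150 − 135) = 37.5.

DWL = 37.5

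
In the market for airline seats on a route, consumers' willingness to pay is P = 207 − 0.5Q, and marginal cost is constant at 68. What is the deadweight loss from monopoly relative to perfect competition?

Competitive firms price at marginal cost: P = 68, giving Q = 278.
Monopoly sets MR = MC: 207 − Q = 68 ⇒ Q = 139, P = 207 − 0.5·139 = 137.5.
DWL is the triangle between Q = 139 and Q = 278: ½·(278 − 139)·(137.5 − 68) = 4830.25.

DWL = 4830.25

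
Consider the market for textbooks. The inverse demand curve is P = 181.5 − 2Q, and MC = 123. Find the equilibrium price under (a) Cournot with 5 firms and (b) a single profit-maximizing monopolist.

Cournot: P = 132.75; Monopoly: P = 152.25

Cournot with 5 identical firms: the symmetric best-response condition is 181.5 − 12q = 123. Each firm produces q = 4.875, total output Q = 24.375, price P = 132.75.
A monopolist chooses Q where MR = MC. MR = 181.5 − 4Q; setting this equal to 123 gives Q = 14.625 and P = 152.25.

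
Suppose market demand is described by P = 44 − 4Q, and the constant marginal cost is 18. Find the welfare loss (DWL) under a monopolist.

DWL = 21.125

Competitive firms price at marginal cost: P = 18, giving Q = 6.5.
A monopolist chooses Q where MR = MC. MR = 44 − 8Q; setting this equal to 18 gives Q = 3.25 and P = 31.
DWL is the triangle between Q = 3.25 and Q = 6.5: ½·(6.5 − 3.25)·(31 − 18) = 21.125.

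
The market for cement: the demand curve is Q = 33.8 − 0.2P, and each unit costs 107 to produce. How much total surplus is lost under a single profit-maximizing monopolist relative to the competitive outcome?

Inverting demand: P = 169 − 5Q.
Perfect competition: P = MC = 107, so 169 − 5Q = 107 and Q = 12.4.
A monopolist chooses Q where MR = MC. MR = 169 − 10Q; setting this equal to 107 gives Q = 6.2 and P = 138.
DWL is the triangle between Q = 6.2 and Q = 12.4: ½·(12.4 − 6.2)·(138 − 107) = 96.1.

DWL = 96.1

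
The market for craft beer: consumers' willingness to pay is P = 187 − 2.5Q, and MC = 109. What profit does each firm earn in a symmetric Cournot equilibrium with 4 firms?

π_i = 97.344

With 4 symmetric Cournot firms, each firm's FOC gives 187 − 12.5q = 109, so q = 6.24, Q = 4·6.24 = 24.96, and P = 124.6.
Each firm's profit = (124.6 − 109)·6.24 = 97.344.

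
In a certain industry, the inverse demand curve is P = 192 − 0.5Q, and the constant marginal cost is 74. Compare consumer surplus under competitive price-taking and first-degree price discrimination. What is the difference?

Under competition P = MC = 74, so Q = (192 − 74)/0.5 = 236.
CS = ½·(192 − 74)·236 = 13924.
Under first-degree price discrimination the firm charges each unit its demand price and produces up to where P = MC, i.e. Q = 236. Consumer surplus is zero; producer surplus equals total surplus.
CS = 0.
Change in consumer surplus: 0 − 13924 = −13924.

CS falls by 13924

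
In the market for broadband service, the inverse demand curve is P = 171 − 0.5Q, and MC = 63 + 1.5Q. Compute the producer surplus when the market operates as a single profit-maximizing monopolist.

The monopolist equates marginal revenue to marginal cost: 171 − Q = 63 + 1.5Q, so Q = 43.2. From demand, P = 149.4.
PS = P·Q − VC(Q) = 149.4·43.2 − (63·43.2 + ½·1.5·43.2²) = 2332.8.

PS = 2332.8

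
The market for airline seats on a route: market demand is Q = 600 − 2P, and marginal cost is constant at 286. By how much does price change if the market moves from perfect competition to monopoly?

P rises by 7

Inverting demand: P = 300 − 0.5Q.
Under competition P = MC = 286, so Q = (300 − 286)/0.5 = 28.
The monopolist equates marginal revenue to marginal cost: 300 − Q = 286, so Q = 14. From demand, P = 293.
Change in price: 293 − 286 = 7.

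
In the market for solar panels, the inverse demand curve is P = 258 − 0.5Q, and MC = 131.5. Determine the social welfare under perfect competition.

TS = 16002.25

Perfect competition: P = MC = 131.5, so 258 − 0.5Q = 131.5 and Q = 253.
CS = ½·(258 − 131.5)·253 = 16002.25; PS = (131.5 − 131.5)·253 = 0; TS = 16002.25.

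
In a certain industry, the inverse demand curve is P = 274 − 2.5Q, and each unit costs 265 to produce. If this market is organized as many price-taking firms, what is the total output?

Perfect competition: P = MC = 265, so 274 − 2.5Q = 265 and Q = 3.6.

Q = 3.6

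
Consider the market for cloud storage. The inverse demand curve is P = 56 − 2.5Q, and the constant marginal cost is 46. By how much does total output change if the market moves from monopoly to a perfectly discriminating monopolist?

Monopoly sets MR = MC: 56 − 5Q = 46 ⇒ Q = 2, P = 56 − 2.5·2 = 51.
A perfectly discriminating monopolist sells every unit with P(Q) ≥ MC(Q), so output equals the competitive quantity Q = 4. Each buyer pays their reservation price, so CS = 0 and the firm captures all surplus.
Change in total output: 4 − 2 = 2.

Q rises by 2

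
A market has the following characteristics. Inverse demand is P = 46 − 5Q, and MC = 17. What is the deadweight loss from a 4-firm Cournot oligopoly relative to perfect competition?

DWL = 3.364

Under competition P = MC = 17, so Q = (46 − 17)/5 = 5.8.
Cournot with 4 identical firms: the symmetric best-response condition is 46 − 25q = 17. Each firm produces q = 1.16, total output Q = 4.64, price P = 22.8.
DWL is the triangle between Q = 4.64 and Q = 5.8: ½·(5.8 − 4.64)·(22.8 − 17) = 3.364.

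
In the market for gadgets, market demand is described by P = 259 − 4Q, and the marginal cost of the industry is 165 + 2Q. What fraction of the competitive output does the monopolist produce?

Q_m/Q_c = 0.6

The monopolist equates marginal revenue to marginal cost: 259 − 8Q = 165 + 2Q, so Q = 9.4. From demand, P = 221.4.
Competitive equilibrium sets price equal to marginal cost: 259 − 4Q = 165 + 2Q, so Q = 47/3 and P = 589/3.
Ratio Q_m/Q_c = 9.4/(47/3) = 0.6.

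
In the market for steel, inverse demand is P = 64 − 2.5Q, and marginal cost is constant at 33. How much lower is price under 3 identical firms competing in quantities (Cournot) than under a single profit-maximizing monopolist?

P falls by 7.75

The monopolist equates marginal revenue to marginal cost: 64 − 5Q = 33, so Q = 6.2. From demand, P = 48.5.
In a 3-firm Cournot equilibrium, symmetry and the first-order condition give q = (64 − 33)/(10) = 3.1. So Q = 9.3 and P = 40.75.
Change in price: 40.75 − 48.5 = −7.75.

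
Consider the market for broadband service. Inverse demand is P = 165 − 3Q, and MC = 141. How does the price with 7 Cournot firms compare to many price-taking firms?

Cournot with 7 identical firms: the symmetric best-response condition is 165 − 24q = 141. Each firm produces q = 1, total output Q = 7, price P = 144.
Under competition P = MC = 141, so Q = (165 − 141)/3 = 8.

Cournot: P = 144; Competition: P = 141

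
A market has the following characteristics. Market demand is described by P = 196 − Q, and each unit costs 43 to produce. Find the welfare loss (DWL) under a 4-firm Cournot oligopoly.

DWL = 468.18

Competitive firms price at marginal cost: P = 43, giving Q = 153.
In a 4-firm Cournot equilibrium, symmetry and the first-order condition give q = (196 − 43)/(5) = 30.6. So Q = 122.4 and P = 73.6.
DWL is the triangle between Q = 122.4 and Q = 153: ½·(153 − 122.4)·(73.6 − 43) = 468.18.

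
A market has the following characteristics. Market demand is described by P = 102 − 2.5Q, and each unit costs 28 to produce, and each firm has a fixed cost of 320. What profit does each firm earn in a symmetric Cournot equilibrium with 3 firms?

Cournot with 3 identical firms: the symmetric best-response condition is 102 − 10q = 28. Each firm produces q = 7.4, total output Q = 22.2, price P = 46.5.
Each firm's profit = (46.5 − 28)·7.4 − 320 = −183.1.

π_i = −183.1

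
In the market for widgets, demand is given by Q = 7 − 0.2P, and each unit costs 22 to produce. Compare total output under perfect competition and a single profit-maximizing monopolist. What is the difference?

Total output falls by 1.3

Inverting demand: P = 35 − 5Q.
Perfect competition: P = MC = 22, so 35 − 5Q = 22 and Q = 2.6.
A monopolist chooses Q where MR = MC. MR = 35 − 10Q; setting this equal to 22 gives Q = 1.3 and P = 28.5.
Change in total output: 1.3 − 2.6 = −1.3.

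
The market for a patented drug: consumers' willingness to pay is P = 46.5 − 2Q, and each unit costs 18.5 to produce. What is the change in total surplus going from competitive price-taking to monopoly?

Under competition P = MC = 18.5, so Q = (46.5 − 18.5)/2 = 14.
CS = ½·(46.5 − 18.5)·14 = 196; PS = (18.5 − 18.5)·14 = 0; TS = 196.
A monopolist chooses Q where MR = MC. MR = 46.5 − 4Q; setting this equal to 18.5 gives Q = 7 and P = 32.5.
CS = ½·(46.5 − 32.5)·7 = 49; PS = (32.5 − 18.5)·7 = 98; TS = 147.
Change in total surplus: 147 − 196 = −49.

TS falls by 49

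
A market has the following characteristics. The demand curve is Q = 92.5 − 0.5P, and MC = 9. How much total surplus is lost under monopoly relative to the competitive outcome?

Inverting demand: P = 185 − 2Q.
Under competition P = MC = 9, so Q = (185 − 9)/2 = 88.
Monopoly sets MR = MC: 185 − 4Q = 9 ⇒ Q = 44, P = 185 − 2·44 = 97.
DWL is the triangle between Q = 44 and Q = 88: ½·(88 − 44)·(97 − 9) = 1936.

DWL = 1936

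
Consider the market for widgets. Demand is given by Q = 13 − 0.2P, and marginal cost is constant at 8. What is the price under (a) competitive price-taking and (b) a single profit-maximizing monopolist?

Competition: P = 8; Monopoly: P = 36.5

Inverting demand: P = 65 − 5Q.
Under competition P = MC = 8, so Q = (65 − 8)/5 = 11.4.
Monopoly sets MR = MC: 65 − 10Q = 8 ⇒ Q = 5.7, P = 65 − 5·5.7 = 36.5.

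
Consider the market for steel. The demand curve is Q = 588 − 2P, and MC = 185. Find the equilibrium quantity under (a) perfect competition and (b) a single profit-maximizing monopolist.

Inverting demand: P = 294 − 0.5Q.
Under competition P = MC = 185, so Q = (294 − 185)/0.5 = 218.
A monopolist chooses Q where MR = MC. MR = 294 − Q; setting this equal to 185 gives Q = 109 and P = 239.5.

Competition: Q = 218; Monopoly: Q = 109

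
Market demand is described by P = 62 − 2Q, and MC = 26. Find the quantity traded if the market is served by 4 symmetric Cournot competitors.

In a 4-firm Cournot equilibrium, symmetry and the first-order condition give q = (62 − 26)/(10) = 3.6. So Q = 14.4 and P = 33.2.

Q = 14.4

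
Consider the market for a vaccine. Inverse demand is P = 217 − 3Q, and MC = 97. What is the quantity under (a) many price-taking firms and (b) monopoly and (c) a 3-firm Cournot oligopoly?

Competition: Q = 40; Monopoly: Q = 20; Cournot: Q = 30

Perfect competition: P = MC = 97, so 217 − 3Q = 97 and Q = 40.
Monopoly sets MR = MC: 217 − 6Q = 97 ⇒ Q = 20, P = 217 − 3·20 = 157.
Cournot with 3 identical firms: the symmetric best-response condition is 217 − 12q = 97. Each firm produces q = 10, total output Q = 30, price P = 127.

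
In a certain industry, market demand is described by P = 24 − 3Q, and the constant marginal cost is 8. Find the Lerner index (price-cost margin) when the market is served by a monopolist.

A monopolist chooses Q where MR = MC. MR = 24 − 6Q; setting this equal to 8 gives Q = 8/3 and P = 16.
Lerner index = (P − MC)/P = (16 − 8)/16 = 0.5.

Lerner index = 0.5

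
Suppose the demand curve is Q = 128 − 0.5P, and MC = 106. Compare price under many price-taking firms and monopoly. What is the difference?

Inverting demand: P = 256 − 2Q.
Under competition P = MC = 106, so Q = (256 − 106)/2 = 75.
Monopoly sets MR = MC: 256 − 4Q = 106 ⇒ Q = 37.5, P = 256 − 2·37.5 = 181.
Change in price: 181 − 106 = 75.

P rises by 75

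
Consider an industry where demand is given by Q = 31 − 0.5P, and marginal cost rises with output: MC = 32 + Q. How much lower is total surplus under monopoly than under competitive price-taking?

TS falls by 24

Inverting demand: P = 62 − 2Q.
Under competition P = MC: 62 − 2Q = 32 + Q ⇒ Q = 10, P = 42.
CS = ½·(62 − 42)·10 = 100; PS = (42·10 − 32·10 − ½·1·10²) = 50; TS = 150.
A monopolist chooses Q where MR = MC. MR = 62 − 4Q; setting this equal to 32 + Q gives Q = 6 and P = 50.
CS = ½·(62 − 50)·6 = 36; PS = (50·6 − 32·6 − ½·1·6²) = 90; TS = 126.
Change in total surplus: 126 − 150 = −24.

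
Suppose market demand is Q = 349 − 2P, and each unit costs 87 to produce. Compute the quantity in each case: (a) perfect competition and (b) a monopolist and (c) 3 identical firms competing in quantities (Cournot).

Inverting demand: P = 174.5 − 0.5Q.
Competitive firms price at marginal cost: P = 87, giving Q = 175.
Monopoly sets MR = MC: 174.5 − Q = 87 ⇒ Q = 87.5, P = 174.5 − 0.5·87.5 = 130.75.
Cournot with 3 identical firms: the symmetric best-response condition is 174.5 − 2q = 87. Each firm produces q = 43.75, total output Q = 131.25, price P = 108.875.

Competition: Q = 175; Monopoly: Q = 87.5; Cournot: Q = 131.25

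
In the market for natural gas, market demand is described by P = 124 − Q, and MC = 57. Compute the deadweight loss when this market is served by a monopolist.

Under competition P = MC = 57, so Q = (124 − 57)/1 = 67.
A monopolist chooses Q where MR = MC. MR = 124 − 2Q; setting this equal to 57 gives Q = 33.5 and P = 90.5.
DWL is the triangle between Q = 33.5 and Q = 67: ½·(67 − 33.5)·(90.5 − 57) = 561.125.

DWL = 561.125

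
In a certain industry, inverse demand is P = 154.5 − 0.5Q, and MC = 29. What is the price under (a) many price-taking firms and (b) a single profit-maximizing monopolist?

Under competition P = MC = 29, so Q = (154.5 − 29)/0.5 = 251.
Monopoly sets MR = MC: 154.5 − Q = 29 ⇒ Q = 125.5, P = 154.5 − 0.5·125.5 = 91.75.

Competition: P = 29; Monopoly: P = 91.75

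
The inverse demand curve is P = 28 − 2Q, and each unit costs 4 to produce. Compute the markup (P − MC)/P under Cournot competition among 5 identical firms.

Lerner index = 0.5

Cournot with 5 identical firms: the symmetric best-response condition is 28 − 12q = 4. Each firm produces q = 2, total output Q = 10, price P = 8.
Lerner index = (P − MC)/P = (8 − 4)/8 = 0.5.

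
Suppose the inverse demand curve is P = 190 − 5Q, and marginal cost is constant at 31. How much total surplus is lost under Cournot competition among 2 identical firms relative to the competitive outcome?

Perfect competition: P = MC = 31, so 190 − 5Q = 31 and Q = 31.8.
Cournot with 2 identical firms: the symmetric best-response condition is 190 − 15q = 31. Each firm produces q = 10.6, total output Q = 21.2, price P = 84.
DWL is the triangle between Q = 21.2 and Q = 31.8: ½·(31.8 − 21.2)·(84 − 31) = 280.9.

DWL = 280.9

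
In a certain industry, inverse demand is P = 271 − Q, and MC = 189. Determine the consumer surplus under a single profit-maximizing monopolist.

CS = 840.5

Monopoly sets MR = MC: 271 − 2Q = 189 ⇒ Q = 41, P = 271 − 41 = 230.
CS = ½·(271 − 230)·41 = 840.5.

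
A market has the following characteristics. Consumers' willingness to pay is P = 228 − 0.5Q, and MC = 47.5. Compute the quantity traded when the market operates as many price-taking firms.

Perfect competition: P = MC = 47.5, so 228 − 0.5Q = 47.5 and Q = 361.

Q = 361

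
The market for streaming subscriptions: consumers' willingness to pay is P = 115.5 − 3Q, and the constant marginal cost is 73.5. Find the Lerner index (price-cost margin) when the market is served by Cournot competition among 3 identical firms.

Lerner index = 0.125

With 3 symmetric Cournot firms, each firm's FOC gives 115.5 − 12q = 73.5, so q = 3.5, Q = 3·3.5 = 10.5, and P = 84.
Lerner index = (P − MC)/P = (84 − 73.5)/84 = 0.125.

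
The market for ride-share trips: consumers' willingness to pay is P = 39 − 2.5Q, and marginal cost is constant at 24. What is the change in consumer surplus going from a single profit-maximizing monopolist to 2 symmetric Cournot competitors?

The monopolist equates marginal revenue to marginal cost: 39 − 5Q = 24, so Q = 3. From demand, P = 31.5.
CS = ½·(39 − 31.5)·3 = 11.25.
Cournot with 2 identical firms: the symmetric best-response condition is 39 − 7.5q = 24. Each firm produces q = 2, total output Q = 4, price P = 29.
CS = ½·(39 − 29)·4 = 20.
Change in consumer surplus: 20 − 11.25 = 8.75.

Consumer surplus rises by 8.75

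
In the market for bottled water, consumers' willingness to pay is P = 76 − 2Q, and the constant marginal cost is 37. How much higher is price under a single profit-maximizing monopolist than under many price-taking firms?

P rises by 19.5

Competitive firms price at marginal cost: P = 37, giving Q = 19.5.
The monopolist equates marginal revenue to marginal cost: 76 − 4Q = 37, so Q = 9.75. From demand, P = 56.5.
Change in price: 56.5 − 37 = 19.5.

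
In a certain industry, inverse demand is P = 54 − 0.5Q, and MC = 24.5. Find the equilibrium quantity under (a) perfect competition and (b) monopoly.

Competition: Q = 59; Monopoly: Q = 29.5

Under competition P = MC = 24.5, so Q = (54 − 24.5)/0.5 = 59.
Monopoly sets MR = MC: 54 − Q = 24.5 ⇒ Q = 29.5, P = 54 − 0.5·29.5 = 39.25.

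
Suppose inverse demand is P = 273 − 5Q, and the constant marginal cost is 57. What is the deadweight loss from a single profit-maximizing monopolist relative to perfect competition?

Competitive firms price at marginal cost: P = 57, giving Q = 43.2.
The monopolist equates marginal revenue to marginal cost: 273 − 10Q = 57, so Q = 21.6. From demand, P = 165.
DWL is the triangle between Q = 21.6 and Q = 43.2: ½·(43.2 − 21.6)·(165 − 57) = 1166.4.

DWL = 1166.4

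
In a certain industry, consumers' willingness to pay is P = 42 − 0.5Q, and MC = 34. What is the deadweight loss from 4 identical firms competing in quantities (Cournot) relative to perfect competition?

Competitive firms price at marginal cost: P = 34, giving Q = 16.
Cournot with 4 identical firms: the symmetric best-response condition is 42 − 2.5q = 34. Each firm produces q = 3.2, total output Q = 12.8, price P = 35.6.
DWL is the triangle between Q = 12.8 and Q = 16: ½·(16 − 12.8)·(35.6 − 34) = 2.56.

DWL = 2.56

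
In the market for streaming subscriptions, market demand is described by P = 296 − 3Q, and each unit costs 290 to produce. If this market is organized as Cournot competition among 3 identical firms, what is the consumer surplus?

In a 3-firm Cournot equilibrium, symmetry and the first-order condition give q = (296 − 290)/(12) = 0.5. So Q = 1.5 and P = 291.5.
CS = ½·(296 − 291.5)·1.5 = 3.375.

CS = 3.375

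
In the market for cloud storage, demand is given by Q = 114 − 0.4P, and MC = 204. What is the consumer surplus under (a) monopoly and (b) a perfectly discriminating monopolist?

Inverting demand: P = 285 − 2.5Q.
Monopoly sets MR = MC: 285 − 5Q = 204 ⇒ Q = 16.2, P = 285 − 2.5·16.2 = 244.5.
CS = ½·(285 − 244.5)·16.2 = 328.05.
Under first-degree price discrimination the firm charges each unit its demand price and produces up to where P = MC, i.e. Q = 32.4. Consumer surplus is zero; producer surplus equals total surplus.
CS = 0.

Monopoly: CS = 328.05; Perfect PD: CS = 0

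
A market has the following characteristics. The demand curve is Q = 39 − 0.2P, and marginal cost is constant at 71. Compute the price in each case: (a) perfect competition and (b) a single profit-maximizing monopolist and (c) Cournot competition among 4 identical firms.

Inverting demand: P = 195 − 5Q.
Under competition P = MC = 71, so Q = (195 − 71)/5 = 24.8.
Monopoly sets MR = MC: 195 − 10Q = 71 ⇒ Q = 12.4, P = 195 − 5·12.4 = 133.
In a 4-firm Cournot equilibrium, symmetry and the first-order condition give q = (195 − 71)/(25) = 4.96. So Q = 19.84 and P = 95.8.

Competition: P = 71; Monopoly: P = 133; Cournot: P = 95.8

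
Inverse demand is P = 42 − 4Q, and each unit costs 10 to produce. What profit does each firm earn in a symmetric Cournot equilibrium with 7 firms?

Cournot with 7 identical firms: the symmetric best-response condition is 42 − 32q = 10. Each firm produces q = 1, total output Q = 7, price P = 14.
Each firm's profit = (14 − 10)·1 = 4.

π_i = 4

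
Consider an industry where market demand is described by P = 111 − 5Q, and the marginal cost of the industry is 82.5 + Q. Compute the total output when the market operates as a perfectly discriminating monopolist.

Q = 4.75

A perfectly discriminating monopolist sells every unit with P(Q) ≥ MC(Q), so output equals the competitive quantity Q = 4.75. Each buyer pays their reservation price, so CS = 0 and the firm captures all surplus.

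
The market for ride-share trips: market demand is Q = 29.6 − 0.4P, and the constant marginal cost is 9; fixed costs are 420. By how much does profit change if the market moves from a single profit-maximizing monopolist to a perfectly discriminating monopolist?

π rises by 422.5

Inverting demand: P = 74 − 2.5Q.
The monopolist equates marginal revenue to marginal cost: 74 − 5Q = 9, so Q = 13. From demand, P = 41.5.
Profit = (41.5 − 9)·13 − 420 = 2.5.
A perfectly discriminating monopolist sells every unit with P(Q) ≥ MC(Q), so output equals the competitive quantity Q = 26. Each buyer pays their reservation price, so CS = 0 and the firm captures all surplus.
PS equals the full surplus area, 845. Profit = 845 − 420 = 425.
Change in profit: 425 − 2.5 = 422.5.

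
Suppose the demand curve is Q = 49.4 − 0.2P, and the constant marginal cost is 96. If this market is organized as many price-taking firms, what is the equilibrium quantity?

Inverting demand: P = 247 − 5Q.
Competitive firms price at marginal cost: P = 96, giving Q = 30.2.

Q = 30.2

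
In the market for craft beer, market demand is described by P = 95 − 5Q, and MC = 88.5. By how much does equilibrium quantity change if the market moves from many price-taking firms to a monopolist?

Equilibrium quantity falls by 0.65

Under competition P = MC = 88.5, so Q = (95 − 88.5)/5 = 1.3.
The monopolist equates marginal revenue to marginal cost: 95 − 10Q = 88.5, so Q = 0.65. From demand, P = 91.75.
Change in equilibrium quantity: 0.65 − 1.3 = −0.65.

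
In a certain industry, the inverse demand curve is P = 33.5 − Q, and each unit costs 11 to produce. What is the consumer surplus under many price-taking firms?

CS = 253.125

Perfect competition: P = MC = 11, so 33.5 − Q = 11 and Q = 22.5.
CS = ½·(33.5 − 11)·22.5 = 253.125.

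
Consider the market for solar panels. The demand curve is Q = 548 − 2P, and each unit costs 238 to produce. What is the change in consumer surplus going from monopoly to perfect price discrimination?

Inverting demand: P = 274 − 0.5Q.
Monopoly sets MR = MC: 274 − Q = 238 ⇒ Q = 36, P = 274 − 0.5·36 = 256.
CS = ½·(274 − 256)·36 = 324.
A perfectly discriminating monopolist sells every unit with P(Q) ≥ MC(Q), so output equals the competitive quantity Q = 72. Each buyer pays their reservation price, so CS = 0 and the firm captures all surplus.
CS = 0.
Change in consumer surplus: 0 − 324 = −324.

CS falls by 324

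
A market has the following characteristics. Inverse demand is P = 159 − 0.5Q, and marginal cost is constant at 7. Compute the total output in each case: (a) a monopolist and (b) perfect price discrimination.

Monopoly: Q = 152; Perfect PD: Q = 304

Monopoly sets MR = MC: 159 − Q = 7 ⇒ Q = 152, P = 159 − 0.5·152 = 83.
With perfect price discrimination, output is the efficient level Q = 304 (where demand meets MC), but every buyer pays their willingness to pay: CS = 0 and PS = total surplus.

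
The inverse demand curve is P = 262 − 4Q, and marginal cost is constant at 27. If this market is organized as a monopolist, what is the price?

P = 144.5

Monopoly sets MR = MC: 262 − 8Q = 27 ⇒ Q = 29.375, P = 262 − 4·29.375 = 144.5.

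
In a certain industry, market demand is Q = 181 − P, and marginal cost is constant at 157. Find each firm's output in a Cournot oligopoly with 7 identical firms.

q_i = 3

Inverting demand: P = 181 − Q.
With 7 symmetric Cournot firms, each firm's FOC gives 181 − 8q = 157, so q = 3, Q = 7·3 = 21, and P = 160.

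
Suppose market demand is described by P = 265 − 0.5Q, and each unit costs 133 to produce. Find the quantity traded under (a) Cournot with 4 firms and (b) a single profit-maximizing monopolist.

Cournot: Q = 211.2; Monopoly: Q = 132

In a 4-firm Cournot equilibrium, symmetry and the first-order condition give q = (265 − 133)/(2.5) = 52.8. So Q = 211.2 and P = 159.4.
Monopoly sets MR = MC: 265 − Q = 133 ⇒ Q = 132, P = 265 − 0.5·132 = 199.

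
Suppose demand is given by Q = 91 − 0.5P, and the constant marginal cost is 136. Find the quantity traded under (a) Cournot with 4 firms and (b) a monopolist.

Inverting demand: P = 182 − 2Q.
With 4 symmetric Cournot firms, each firm's FOC gives 182 − 10q = 136, so q = 4.6, Q = 4·4.6 = 18.4, and P = 145.2.
A monopolist chooses Q where MR = MC. MR = 182 − 4Q; setting this equal to 136 gives Q = 11.5 and P = 159.

Cournot: Q = 18.4; Monopoly: Q = 11.5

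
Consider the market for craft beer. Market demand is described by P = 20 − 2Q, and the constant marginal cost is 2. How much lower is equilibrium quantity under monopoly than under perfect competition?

Equilibrium quantity falls by 4.5

Under competition P = MC = 2, so Q = (20 − 2)/2 = 9.
The monopolist equates marginal revenue to marginal cost: 20 − 4Q = 2, so Q = 4.5. From demand, P = 11.
Change in equilibrium quantity: 4.5 − 9 = −4.5.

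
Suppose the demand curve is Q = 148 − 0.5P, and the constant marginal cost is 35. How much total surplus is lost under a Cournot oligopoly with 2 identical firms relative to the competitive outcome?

Inverting demand: P = 296 − 2Q.
Competitive firms price at marginal cost: P = 35, giving Q = 130.5.
With 2 symmetric Cournot firms, each firm's FOC gives 296 − 6q = 35, so q = 43.5, Q = 2·43.5 = 87, and P = 122.
DWL is the triangle between Q = 87 and Q = 130.5: ½·(130.5 − 87)·(122 − 35) = 1892.25.

DWL = 1892.25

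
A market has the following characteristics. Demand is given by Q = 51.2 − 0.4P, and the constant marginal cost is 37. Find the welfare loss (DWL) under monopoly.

Inverting demand: P = 128 − 2.5Q.
Competitive firms price at marginal cost: P = 37, giving Q = 36.4.
The monopolist equates marginal revenue to marginal cost: 128 − 5Q = 37, so Q = 18.2. From demand, P = 82.5.
DWL is the triangle between Q = 18.2 and Q = 36.4: ½·(36.4 − 18.2)·(82.5 − 37) = 414.05.

DWL = 414.05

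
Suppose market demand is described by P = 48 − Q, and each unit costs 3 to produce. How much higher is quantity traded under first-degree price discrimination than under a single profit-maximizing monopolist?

Monopoly sets MR = MC: 48 − 2Q = 3 ⇒ Q = 22.5, P = 48 − 22.5 = 25.5.
Under first-degree price discrimination the firm charges each unit its demand price and produces up to where P = MC, i.e. Q = 45. Consumer surplus is zero; producer surplus equals total surplus.
Change in quantity traded: 45 − 22.5 = 22.5.

Quantity traded rises by 22.5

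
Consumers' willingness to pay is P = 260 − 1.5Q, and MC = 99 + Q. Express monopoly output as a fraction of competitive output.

A monopolist chooses Q where MR = MC. MR = 260 − 3Q; setting this equal to 99 + Q gives Q = 40.25 and P = 199.625.
Competitive equilibrium sets price equal to marginal cost: 260 − 1.5Q = 99 + Q, so Q = 64.4 and P = 163.4.
Ratio Q_m/Q_c = 40.25/64.4 = 0.625.

Q_m/Q_c = 0.625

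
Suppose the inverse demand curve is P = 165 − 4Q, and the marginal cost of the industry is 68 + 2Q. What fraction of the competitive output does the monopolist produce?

Monopoly sets MR = MC: 165 − 8Q = 68 + 2Q ⇒ Q = 9.7, P = 165 − 4·9.7 = 126.2.
Under competition P = MC: 165 − 4Q = 68 + 2Q ⇒ Q = 97/6, P = 301/3.
Ratio Q_m/Q_c = 9.7/(97/6) = 0.6.

Q_m/Q_c = 0.6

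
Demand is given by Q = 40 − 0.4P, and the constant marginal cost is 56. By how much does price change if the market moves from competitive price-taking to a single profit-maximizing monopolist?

Inverting demand: P = 100 − 2.5Q.
Perfect competition: P = MC = 56, so 100 − 2.5Q = 56 and Q = 17.6.
The monopolist equates marginal revenue to marginal cost: 100 − 5Q = 56, so Q = 8.8. From demand, P = 78.
Change in price: 78 − 56 = 22.

Price rises by 22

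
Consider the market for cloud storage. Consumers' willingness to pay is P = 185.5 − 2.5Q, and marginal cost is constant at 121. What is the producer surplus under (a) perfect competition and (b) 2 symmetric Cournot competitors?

Under competition P = MC = 121, so Q = (185.5 − 121)/2.5 = 25.8.
PS = (121 − 121)·25.8 = 0.
Cournot with 2 identical firms: the symmetric best-response condition is 185.5 − 7.5q = 121. Each firm produces q = 8.6, total output Q = 17.2, price P = 142.5.
PS = (142.5 − 121)·17.2 = 369.8.

Competition: PS = 0; Cournot: PS = 369.8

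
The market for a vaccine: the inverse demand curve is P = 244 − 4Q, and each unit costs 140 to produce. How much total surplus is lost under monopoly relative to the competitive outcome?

DWL = 338

Under competition P = MC = 140, so Q = (244 − 140)/4 = 26.
The monopolist equates marginal revenue to marginal cost: 244 − 8Q = 140, so Q = 13. From demand, P = 192.
DWL is the triangle between Q = 13 and Q = 26: ½·(26 − 13)·(192 − 140) = 338.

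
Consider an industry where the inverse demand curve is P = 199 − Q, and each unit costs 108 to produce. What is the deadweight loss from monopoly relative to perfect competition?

DWL = 1035.125

Perfect competition: P = MC = 108, so 199 − Q = 108 and Q = 91.
Monopoly sets MR = MC: 199 − 2Q = 108 ⇒ Q = 45.5, P = 199 − 45.5 = 153.5.
DWL is the triangle between Q = 45.5 and Q = 91: ½·(91 − 45.5)·(153.5 − 108) = 1035.125.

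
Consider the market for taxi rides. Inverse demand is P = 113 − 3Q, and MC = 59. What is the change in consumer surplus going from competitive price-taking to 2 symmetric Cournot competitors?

CS falls by 270

Perfect competition: P = MC = 59, so 113 − 3Q = 59 and Q = 18.
CS = ½·(113 − 59)·18 = 486.
With 2 symmetric Cournot firms, each firm's FOC gives 113 − 9q = 59, so q = 6, Q = 2·6 = 12, and P = 77.
CS = ½·(113 − 77)·12 = 216.
Change in consumer surplus: 216 − 486 = −270.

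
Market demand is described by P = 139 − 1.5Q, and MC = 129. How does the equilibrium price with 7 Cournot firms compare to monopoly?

Cournot: P = 130.25; Monopoly: P = 134

In a 7-firm Cournot equilibrium, symmetry and the first-order condition give q = (139 − 129)/(12) = 5/6. So Q = 35/6 and P = 130.25.
Monopoly sets MR = MC: 139 − 3Q = 129 ⇒ Q = 10/3, P = 139 − 1.5·10/3 = 134.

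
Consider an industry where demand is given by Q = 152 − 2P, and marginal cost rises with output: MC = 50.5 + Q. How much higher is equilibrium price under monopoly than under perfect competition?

Inverting demand: P = 76 − 0.5Q.
Competitive equilibrium sets price equal to marginal cost: 76 − 0.5Q = 50.5 + Q, so Q = 17 and P = 67.5.
A monopolist chooses Q where MR = MC. MR = 76 − Q; setting this equal to 50.5 + Q gives Q = 12.75 and P = 69.625.
Change in equilibrium price: 69.625 − 67.5 = 2.125.

Equilibrium price rises by 2.125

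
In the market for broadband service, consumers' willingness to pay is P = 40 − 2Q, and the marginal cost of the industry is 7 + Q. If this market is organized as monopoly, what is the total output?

Q = 6.6

Monopoly sets MR = MC: 40 − 4Q = 7 + Q ⇒ Q = 6.6, P = 40 − 2·6.6 = 26.8.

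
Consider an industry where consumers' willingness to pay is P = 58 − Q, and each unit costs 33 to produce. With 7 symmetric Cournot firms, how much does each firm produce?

q_i = 3.125

Cournot with 7 identical firms: the symmetric best-response condition is 58 − 8q = 33. Each firm produces q = 3.125, total output Q = 21.875, price P = 36.125.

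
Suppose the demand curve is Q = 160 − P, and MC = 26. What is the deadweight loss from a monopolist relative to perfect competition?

DWL = 2244.5

Inverting demand: P = 160 − Q.
Competitive firms price at marginal cost: P = 26, giving Q = 134.
A monopolist chooses Q where MR = MC. MR = 160 − 2Q; setting this equal to 26 gives Q = 67 and P = 93.
DWL is the triangle between Q = 67 and Q = 134: ½·(134 − 67)·(93 − 26) = 2244.5.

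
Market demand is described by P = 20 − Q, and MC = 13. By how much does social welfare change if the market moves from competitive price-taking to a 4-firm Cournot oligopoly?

Social welfare falls by 0.98

Perfect competition: P = MC = 13, so 20 − Q = 13 and Q = 7.
CS = ½·(20 − 13)·7 = 24.5; PS = (13 − 13)·7 = 0; TS = 24.5.
In a 4-firm Cournot equilibrium, symmetry and the first-order condition give q = (20 − 13)/(5) = 1.4. So Q = 5.6 and P = 14.4.
CS = ½·(20 − 14.4)·5.6 = 15.68; PS = (14.4 − 13)·5.6 = 7.84; TS = 23.52.
Change in social welfare: 23.52 − 24.5 = −0.98.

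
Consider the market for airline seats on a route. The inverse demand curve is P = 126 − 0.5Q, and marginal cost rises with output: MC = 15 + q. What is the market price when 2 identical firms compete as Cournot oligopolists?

P = 81.6

In a 2-firm Cournot equilibrium, symmetry and the first-order condition give q = (126 − 15)/(2.5) = 44.4. So Q = 88.8 and P = 81.6.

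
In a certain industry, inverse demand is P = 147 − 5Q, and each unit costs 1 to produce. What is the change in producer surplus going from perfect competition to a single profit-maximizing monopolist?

Competitive firms price at marginal cost: P = 1, giving Q = 29.2.
PS = (1 − 1)·29.2 = 0.
The monopolist equates marginal revenue to marginal cost: 147 − 10Q = 1, so Q = 14.6. From demand, P = 74.
PS = (74 − 1)·14.6 = 1065.8.
Change in producer surplus: 1065.8 − 0 = 1065.8.

Producer surplus rises by 1065.8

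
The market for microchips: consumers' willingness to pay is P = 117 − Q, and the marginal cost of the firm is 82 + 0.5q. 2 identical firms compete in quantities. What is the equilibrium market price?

P = 97

In a 2-firm Cournot equilibrium, symmetry and the first-order condition give q = (117 − 82)/(3.5) = 10. So Q = 20 and P = 97.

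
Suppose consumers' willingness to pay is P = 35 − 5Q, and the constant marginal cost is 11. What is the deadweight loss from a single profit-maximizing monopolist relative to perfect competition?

Under competition P = MC = 11, so Q = (35 − 11)/5 = 4.8.
A monopolist chooses Q where MR = MC. MR = 35 − 10Q; setting this equal to 11 gives Q = 2.4 and P = 23.
DWL is the triangle between Q = 2.4 and Q = 4.8: ½·(4.8 − 2.4)·(23 − 11) = 14.4.

DWL = 14.4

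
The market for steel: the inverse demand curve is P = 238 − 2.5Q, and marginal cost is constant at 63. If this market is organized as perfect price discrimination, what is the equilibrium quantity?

A perfectly discriminating monopolist sells every unit with P(Q) ≥ MC(Q), so output equals the competitive quantity Q = 70. Each buyer pays their reservation price, so CS = 0 and the firm captures all surplus.

Q = 70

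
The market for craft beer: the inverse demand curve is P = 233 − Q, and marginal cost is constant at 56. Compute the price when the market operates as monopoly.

P = 144.5

The monopolist equates marginal revenue to marginal cost: 233 − 2Q = 56, so Q = 88.5. From demand, P = 144.5.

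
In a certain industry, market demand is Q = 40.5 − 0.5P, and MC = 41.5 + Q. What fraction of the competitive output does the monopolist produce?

Inverting demand: P = 81 − 2Q.
A monopolist chooses Q where MR = MC. MR = 81 − 4Q; setting this equal to 41.5 + Q gives Q = 7.9 and P = 65.2.
Under competition P = MC: 81 − 2Q = 41.5 + Q ⇒ Q = 79/6, P = 164/3.
Ratio Q_m/Q_c = 7.9/(79/6) = 0.6.

Q_m/Q_c = 0.6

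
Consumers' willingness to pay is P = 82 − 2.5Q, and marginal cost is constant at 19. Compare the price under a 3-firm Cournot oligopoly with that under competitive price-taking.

Cournot with 3 identical firms: the symmetric best-response condition is 82 − 10q = 19. Each firm produces q = 6.3, total output Q = 18.9, price P = 34.75.
Competitive firms price at marginal cost: P = 19, giving Q = 25.2.

Cournot: P = 34.75; Competition: P = 19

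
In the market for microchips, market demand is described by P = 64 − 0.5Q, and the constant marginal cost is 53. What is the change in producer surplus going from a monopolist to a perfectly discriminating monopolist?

PS rises by 60.5

A monopolist chooses Q where MR = MC. MR = 64 − Q; setting this equal to 53 gives Q = 11 and P = 58.5.
PS = (58.5 − 53)·11 = 60.5.
With perfect price discrimination, output is the efficient level Q = 22 (where demand meets MC), but every buyer pays their willingness to pay: CS = 0 and PS = total surplus.
PS = ½·(64 − 53)·22 = 121.
Change in producer surplus: 121 − 60.5 = 60.5.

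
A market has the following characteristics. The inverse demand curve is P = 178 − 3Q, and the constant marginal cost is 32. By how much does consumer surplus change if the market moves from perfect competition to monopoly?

Perfect competition: P = MC = 32, so 178 − 3Q = 32 and Q = 146/3.
CS = ½·(178 − 32)·146/3 = 10658/3.
The monopolist equates marginal revenue to marginal cost: 178 − 6Q = 32, so Q = 73/3. From demand, P = 105.
CS = ½·(178 − 105)·73/3 = 5329/6.
Change in consumer surplus: 5329/6 − 10658/3 = −2664.5.

Consumer surplus falls by 2664.5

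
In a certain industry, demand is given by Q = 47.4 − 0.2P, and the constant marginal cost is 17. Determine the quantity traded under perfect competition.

Inverting demand: P = 237 − 5Q.
Perfect competition: P = MC = 17, so 237 − 5Q = 17 and Q = 44.

Q = 44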